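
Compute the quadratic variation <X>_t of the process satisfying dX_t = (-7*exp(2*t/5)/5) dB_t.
<X>_t = 49*exp(4*t/5)/20 - 49/20

For an Itô process dX_t = a(t) dt + b(t) dB_t, the quadratic variation is <X>_t = int_0^t b(s)^2 ds (the drift term does not contribute). Here b(s) = -7*exp(2*s/5)/5, so
  b(s)^2 = 49*exp(4*s/5)/25.
Integrating from 0 to t:
  <X>_t = int_0^t (49*exp(4*s/5)/25) ds = 49*exp(4*t/5)/20 - 49/20.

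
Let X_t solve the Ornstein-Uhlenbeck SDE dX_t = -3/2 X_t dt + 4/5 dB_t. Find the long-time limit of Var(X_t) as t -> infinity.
lim Var(X_t) = 16/75

The OU SDE dX = -theta X dt + sigma dB admits the integrating factor exp(theta t): d(exp(theta t) X_t) = sigma exp(theta t) dB_t. Integrating from 0 to t gives X_t = x_0 * exp(-theta t) + sigma * int_0^t exp(-theta (t-s)) dB_s for any initial x_0. The Itô integral has variance (by the Itô isometry) sigma^2 * int_0^t exp(-2 theta (t - s)) ds = sigma^2 * (1 - exp(-2 theta t)) / (2 theta), independent of x_0.
With theta = 3/2, sigma = 4/5:
  Var(X_t) = (4/5)^2 * (1 - exp(-2*3/2 t)) / (2 * 3/2) = 16/75 - 16*exp(-3*t)/75.
As t -> infinity, exp(-2*3/2 t) -> 0, so the stationary variance is sigma^2 / (2 theta) = 16/75.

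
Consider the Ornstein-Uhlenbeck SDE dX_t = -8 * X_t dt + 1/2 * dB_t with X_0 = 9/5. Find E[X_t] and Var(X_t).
E[X_t] = 9*exp(-8*t)/5; Var(X_t) = 1/64 - exp(-16*t)/64

The OU SDE dX = -theta X dt + sigma dB admits the integrating factor exp(theta t): d(exp(theta t) X_t) = sigma exp(theta t) dB_t. Integrating from 0 to t:
  X_t = x_0 * exp(-theta t) + sigma * int_0^t exp(-theta (t-s)) dB_s.
The Itô integral has mean 0 and (by the Itô isometry) variance sigma^2 * int_0^t exp(-2 theta (t - s)) ds = sigma^2 * (1 - exp(-2 theta t)) / (2 theta).
With theta = 8, sigma = 1/2, x_0 = 9/5:
  E[X_t] = 9/5 * exp(-8 t) = 9*exp(-8*t)/5
  Var(X_t) = (1/2)^2 * (1 - exp(-2*8 t)) / (2 * 8) = 1/64 - exp(-16*t)/64.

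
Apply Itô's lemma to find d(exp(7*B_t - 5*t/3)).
d(exp(7*B_t - 5*t/3)) = (137*exp(7*B_t - 5*t/3)/6) dt + (7*exp(7*B_t - 5*t/3)) dB_t

Itô's formula for f(t, x): d f(t, B_t) = (f_t + (1/2) f_xx) dt + f_x dB_t. Compute partials of f(t, x) = exp(-5*t/3 + 7*x):
  f_t(t,x)  = -5*exp(-5*t/3 + 7*x)/3
  f_x(t,x)  = 7*exp(-5*t/3 + 7*x)
  f_xx(t,x) = 49*exp(-5*t/3 + 7*x)
Assemble drift = f_t + (1/2) f_xx = 137*exp(-5*t/3 + 7*x)/6 and diffusion = f_x = 7*exp(-5*t/3 + 7*x). Substituting x = B_t:
  d(exp(7*B_t - 5*t/3)) = (137*exp(7*B_t - 5*t/3)/6) dt + (7*exp(7*B_t - 5*t/3)) dB_t.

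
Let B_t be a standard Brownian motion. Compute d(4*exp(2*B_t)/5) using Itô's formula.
d(4*exp(2*B_t)/5) = (8*exp(2*B_t)/5) dt + (8*exp(2*B_t)/5) dB_t

Itô's formula for f(B_t) gives d f(B_t) = f'(B_t) dB_t + (1/2) f''(B_t) dt. Compute derivatives of f(x) = 4*exp(2*x)/5:
  f'(x)  = 8*exp(2*x)/5
  f''(x) = 16*exp(2*x)/5
Substitute x = B_t and multiply the f'' term by 1/2:
  drift     = (1/2) * (16*exp(2*x)/5) evaluated at B_t = 8*exp(2*B_t)/5
  diffusion = (8*exp(2*x)/5) evaluated at B_t = 8*exp(2*B_t)/5
Therefore d(4*exp(2*B_t)/5) = (8*exp(2*B_t)/5) dt + (8*exp(2*B_t)/5) dB_t.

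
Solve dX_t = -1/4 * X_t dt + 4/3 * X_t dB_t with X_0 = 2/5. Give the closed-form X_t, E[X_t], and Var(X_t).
X_t = 2/5 * exp((-41/36) t + (4/3) B_t); E[X_t] = 2*exp(-t/4)/5; Var(X_t) = (4*exp(16*t/9) - 4)*exp(-t/2)/25

For GBM dX = mu X dt + sigma X dB with X_0 = x_0, apply Itô to Y = log X: dY = (mu - sigma^2/2) dt + sigma dB, so Y_t = log(x_0) + (mu - sigma^2/2) t + sigma B_t and hence X_t = x_0 * exp((mu - sigma^2/2) t + sigma B_t).
With mu = -1/4, sigma = 4/3, x_0 = 2/5, this gives:
  X_t = 2/5 * exp((-41/36) * t + (4/3) * B_t).
Since sigma*B_t ~ Normal(0, sigma^2 t), E[exp(sigma*B_t)] = exp(sigma^2 t / 2); so E[X_t] = x_0 * exp((mu - sigma^2/2) t) * exp(sigma^2 t / 2) = x_0 * exp(mu t) = 2*exp(-t/4)/5.
Var(X_t) = E[X_t^2] - (E[X_t])^2 = x_0^2 * exp(2 mu t) * (exp(sigma^2 t) - 1) = (4*exp(16*t/9) - 4)*exp(-t/2)/25.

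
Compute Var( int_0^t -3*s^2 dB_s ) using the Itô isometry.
Var = 9*t^5/5

The Itô integral of a deterministic integrand f(s) has mean 0 because each increment f(s) * (B_{s+ds} - B_s) has mean 0. By the Itô isometry:
  Var( int_0^t f(s) dB_s ) = E[ (int_0^t f(s) dB_s)^2 ] = int_0^t f(s)^2 ds.
Here f(s) = -3*s^2, so f(s)^2 = 9*s^4. Integrate:
  int_0^t (9*s^4) ds = 9*t^5/5.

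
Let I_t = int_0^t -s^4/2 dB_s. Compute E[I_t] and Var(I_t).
E[I_t] = 0; Var(I_t) = t^9/36

The Itô integral of a deterministic integrand f(s) has mean 0 because each increment f(s) * (B_{s+ds} - B_s) has mean 0. By the Itô isometry:
  Var( int_0^t f(s) dB_s ) = E[ (int_0^t f(s) dB_s)^2 ] = int_0^t f(s)^2 ds.
Here f(s) = -s^4/2, so f(s)^2 = s^8/4. Integrate:
  int_0^t (s^8/4) ds = t^9/36.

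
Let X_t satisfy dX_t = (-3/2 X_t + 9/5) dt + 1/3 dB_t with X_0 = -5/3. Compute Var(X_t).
Var(X_t) = 1/27 - exp(-3*t)/27

The variance V(t) = Var(X_t) satisfies V'(t) = 2 a V(t) + c^2 with V(0) = 0 (drift coefficient is linear in X, diffusion is constant). With a = -3/2, c = 1/3, the solution is
  V(t) = (c^2 / (2 a)) * (exp(2 a t) - 1)
       = ((1/3)^2 / (2*(-3/2))) * (exp((-3) t) - 1)
       = 1/27 - exp(-3*t)/27.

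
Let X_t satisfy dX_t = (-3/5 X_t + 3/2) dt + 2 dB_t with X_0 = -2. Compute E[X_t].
E[X_t] = 5/2 - 9*exp(-3*t/5)/2

Taking expectations and using E[dB_t] = 0, the mean m(t) = E[X_t] satisfies the ODE m'(t) = a m(t) + b with m(0) = x_0. With a = -3/5, b = 3/2, x_0 = -2, the solution is
  m(t) = x_0 * exp(a t) + (b/a) * (exp(a t) - 1)
       = (-2) * exp((-3/5) t) + ((3/2)/(-3/5)) * (exp((-3/5) t) - 1)
       = 5/2 - 9*exp(-3*t/5)/2.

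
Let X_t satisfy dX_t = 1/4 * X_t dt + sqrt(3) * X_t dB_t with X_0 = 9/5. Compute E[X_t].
E[X_t] = 9*exp(t/4)/5

For GBM dX = mu X dt + sigma X dB with X_0 = x_0, apply Itô to Y = log X: dY = (mu - sigma^2/2) dt + sigma dB, so Y_t = log(x_0) + (mu - sigma^2/2) t + sigma B_t and hence X_t = x_0 * exp((mu - sigma^2/2) t + sigma B_t).
With mu = 1/4, sigma = sqrt(3), x_0 = 9/5, this gives:
  X_t = 9/5 * exp((-5/4) * t + (sqrt(3)) * B_t).
Since sigma*B_t ~ Normal(0, sigma^2 t), E[exp(sigma*B_t)] = exp(sigma^2 t / 2); so E[X_t] = x_0 * exp((mu - sigma^2/2) t) * exp(sigma^2 t / 2) = x_0 * exp(mu t) = 9*exp(t/4)/5.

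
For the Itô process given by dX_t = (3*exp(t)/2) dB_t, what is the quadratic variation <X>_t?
<X>_t = 9*exp(2*t)/8 - 9/8

For an Itô process dX_t = a(t) dt + b(t) dB_t, the quadratic variation is <X>_t = int_0^t b(s)^2 ds (the drift term does not contribute). Here b(s) = 3*exp(s)/2, so
  b(s)^2 = 9*exp(2*s)/4.
Integrating from 0 to t:
  <X>_t = int_0^t (9*exp(2*s)/4) ds = 9*exp(2*t)/8 - 9/8.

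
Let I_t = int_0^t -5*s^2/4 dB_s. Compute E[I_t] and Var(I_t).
E[I_t] = 0; Var(I_t) = 5*t^5/16

The Itô integral of a deterministic integrand f(s) has mean 0 because each increment f(s) * (B_{s+ds} - B_s) has mean 0. By the Itô isometry:
  Var( int_0^t f(s) dB_s ) = E[ (int_0^t f(s) dB_s)^2 ] = int_0^t f(s)^2 ds.
Here f(s) = -5*s^2/4, so f(s)^2 = 25*s^4/16. Integrate:
  int_0^t (25*s^4/16) ds = 5*t^5/16.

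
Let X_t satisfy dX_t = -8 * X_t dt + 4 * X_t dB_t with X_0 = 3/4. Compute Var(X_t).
Var(X_t) = 9/16 - 9*exp(-16*t)/16

For GBM dX = mu X dt + sigma X dB with X_0 = x_0, apply Itô to Y = log X: dY = (mu - sigma^2/2) dt + sigma dB, so Y_t = log(x_0) + (mu - sigma^2/2) t + sigma B_t and hence X_t = x_0 * exp((mu - sigma^2/2) t + sigma B_t).
With mu = -8, sigma = 4, x_0 = 3/4, this gives:
  X_t = 3/4 * exp((-16) * t + (4) * B_t).
Since sigma*B_t ~ Normal(0, sigma^2 t), E[exp(sigma*B_t)] = exp(sigma^2 t / 2); so E[X_t] = x_0 * exp((mu - sigma^2/2) t) * exp(sigma^2 t / 2) = x_0 * exp(mu t) = 3*exp(-8*t)/4.
Var(X_t) = E[X_t^2] - (E[X_t])^2 = x_0^2 * exp(2 mu t) * (exp(sigma^2 t) - 1) = 9/16 - 9*exp(-16*t)/16.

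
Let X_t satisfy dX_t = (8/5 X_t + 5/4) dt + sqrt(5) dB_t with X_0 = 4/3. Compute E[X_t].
E[X_t] = 203*exp(8*t/5)/96 - 25/32

Taking expectations and using E[dB_t] = 0, the mean m(t) = E[X_t] satisfies the ODE m'(t) = a m(t) + b with m(0) = x_0. With a = 8/5, b = 5/4, x_0 = 4/3, the solution is
  m(t) = x_0 * exp(a t) + (b/a) * (exp(a t) - 1)
       = (4/3) * exp((8/5) t) + ((5/4)/(8/5)) * (exp((8/5) t) - 1)
       = 203*exp(8*t/5)/96 - 25/32.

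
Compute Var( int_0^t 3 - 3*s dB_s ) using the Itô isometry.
Var = 3*t*(t^2 - 3*t + 3)

The Itô integral of a deterministic integrand f(s) has mean 0 because each increment f(s) * (B_{s+ds} - B_s) has mean 0. By the Itô isometry:
  Var( int_0^t f(s) dB_s ) = E[ (int_0^t f(s) dB_s)^2 ] = int_0^t f(s)^2 ds.
Here f(s) = 3 - 3*s, so f(s)^2 = 9*(s - 1)^2. Integrate:
  int_0^t (9*(s - 1)^2) ds = 3*t*(t^2 - 3*t + 3).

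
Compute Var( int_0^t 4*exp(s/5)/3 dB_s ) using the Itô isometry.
Var = 40*exp(2*t/5)/9 - 40/9

The Itô integral of a deterministic integrand f(s) has mean 0 because each increment f(s) * (B_{s+ds} - B_s) has mean 0. By the Itô isometry:
  Var( int_0^t f(s) dB_s ) = E[ (int_0^t f(s) dB_s)^2 ] = int_0^t f(s)^2 ds.
Here f(s) = 4*exp(s/5)/3, so f(s)^2 = 16*exp(2*s/5)/9. Integrate:
  int_0^t (16*exp(2*s/5)/9) ds = 40*exp(2*t/5)/9 - 40/9.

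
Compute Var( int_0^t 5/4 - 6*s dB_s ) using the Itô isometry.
Var = t*(192*t^2 - 120*t + 25)/16

The Itô integral of a deterministic integrand f(s) has mean 0 because each increment f(s) * (B_{s+ds} - B_s) has mean 0. By the Itô isometry:
  Var( int_0^t f(s) dB_s ) = E[ (int_0^t f(s) dB_s)^2 ] = int_0^t f(s)^2 ds.
Here f(s) = 5/4 - 6*s, so f(s)^2 = (24*s - 5)^2/16. Integrate:
  int_0^t ((24*s - 5)^2/16) ds = t*(192*t^2 - 120*t + 25)/16.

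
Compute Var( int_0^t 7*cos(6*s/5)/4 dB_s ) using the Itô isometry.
Var = 49*t/32 + 245*sin(12*t/5)/384

The Itô integral of a deterministic integrand f(s) has mean 0 because each increment f(s) * (B_{s+ds} - B_s) has mean 0. By the Itô isometry:
  Var( int_0^t f(s) dB_s ) = E[ (int_0^t f(s) dB_s)^2 ] = int_0^t f(s)^2 ds.
Here f(s) = 7*cos(6*s/5)/4, so f(s)^2 = 49*cos(6*s/5)^2/16. Integrate:
  int_0^t (49*cos(6*s/5)^2/16) ds = 49*t/32 + 245*sin(12*t/5)/384.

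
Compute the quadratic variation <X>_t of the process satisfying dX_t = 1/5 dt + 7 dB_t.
<X>_t = 49*t

For an Itô process dX_t = a(t) dt + b(t) dB_t, the quadratic variation is <X>_t = int_0^t b(s)^2 ds (the drift term does not contribute). Here b(s) = 7, so
  b(s)^2 = 49.
Integrating from 0 to t:
  <X>_t = int_0^t (49) ds = 49*t.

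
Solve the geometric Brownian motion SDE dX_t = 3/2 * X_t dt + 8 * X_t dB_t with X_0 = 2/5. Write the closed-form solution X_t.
X_t = 2/5 * exp((-61/2) * t + (8) * B_t)

For GBM dX = mu X dt + sigma X dB with X_0 = x_0, apply Itô to Y = log X: dY = (mu - sigma^2/2) dt + sigma dB, so Y_t = log(x_0) + (mu - sigma^2/2) t + sigma B_t and hence X_t = x_0 * exp((mu - sigma^2/2) t + sigma B_t).
With mu = 3/2, sigma = 8, x_0 = 2/5, this gives:
  X_t = 2/5 * exp((-61/2) * t + (8) * B_t).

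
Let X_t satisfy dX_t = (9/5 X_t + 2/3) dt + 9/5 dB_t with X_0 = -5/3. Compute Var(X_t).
Var(X_t) = 9*exp(18*t/5)/10 - 9/10

The variance V(t) = Var(X_t) satisfies V'(t) = 2 a V(t) + c^2 with V(0) = 0 (drift coefficient is linear in X, diffusion is constant). With a = 9/5, c = 9/5, the solution is
  V(t) = (c^2 / (2 a)) * (exp(2 a t) - 1)
       = ((9/5)^2 / (2*(9/5))) * (exp((18/5) t) - 1)
       = 9*exp(18*t/5)/10 - 9/10.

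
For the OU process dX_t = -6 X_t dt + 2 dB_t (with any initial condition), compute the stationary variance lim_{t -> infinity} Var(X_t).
lim Var(X_t) = 1/3

The OU SDE dX = -theta X dt + sigma dB admits the integrating factor exp(theta t): d(exp(theta t) X_t) = sigma exp(theta t) dB_t. Integrating from 0 to t gives X_t = x_0 * exp(-theta t) + sigma * int_0^t exp(-theta (t-s)) dB_s for any initial x_0. The Itô integral has variance (by the Itô isometry) sigma^2 * int_0^t exp(-2 theta (t - s)) ds = sigma^2 * (1 - exp(-2 theta t)) / (2 theta), independent of x_0.
With theta = 6, sigma = 2:
  Var(X_t) = (2)^2 * (1 - exp(-2*6 t)) / (2 * 6) = 1/3 - exp(-12*t)/3.
As t -> infinity, exp(-2*6 t) -> 0, so the stationary variance is sigma^2 / (2 theta) = 1/3.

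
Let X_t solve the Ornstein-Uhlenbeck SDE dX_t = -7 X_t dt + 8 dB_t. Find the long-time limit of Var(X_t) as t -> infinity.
lim Var(X_t) = 32/7

The OU SDE dX = -theta X dt + sigma dB admits the integrating factor exp(theta t): d(exp(theta t) X_t) = sigma exp(theta t) dB_t. Integrating from 0 to t gives X_t = x_0 * exp(-theta t) + sigma * int_0^t exp(-theta (t-s)) dB_s for any initial x_0. The Itô integral has variance (by the Itô isometry) sigma^2 * int_0^t exp(-2 theta (t - s)) ds = sigma^2 * (1 - exp(-2 theta t)) / (2 theta), independent of x_0.
With theta = 7, sigma = 8:
  Var(X_t) = (8)^2 * (1 - exp(-2*7 t)) / (2 * 7) = 32/7 - 32*exp(-14*t)/7.
As t -> infinity, exp(-2*7 t) -> 0, so the stationary variance is sigma^2 / (2 theta) = 32/7.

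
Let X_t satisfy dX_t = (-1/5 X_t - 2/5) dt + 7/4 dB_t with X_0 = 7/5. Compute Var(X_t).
Var(X_t) = 245/32 - 245*exp(-2*t/5)/32

The variance V(t) = Var(X_t) satisfies V'(t) = 2 a V(t) + c^2 with V(0) = 0 (drift coefficient is linear in X, diffusion is constant). With a = -1/5, c = 7/4, the solution is
  V(t) = (c^2 / (2 a)) * (exp(2 a t) - 1)
       = ((7/4)^2 / (2*(-1/5))) * (exp((-2/5) t) - 1)
       = 245/32 - 245*exp(-2*t/5)/32.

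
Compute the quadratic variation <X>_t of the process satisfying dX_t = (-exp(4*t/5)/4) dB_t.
<X>_t = 5*exp(8*t/5)/128 - 5/128

For an Itô process dX_t = a(t) dt + b(t) dB_t, the quadratic variation is <X>_t = int_0^t b(s)^2 ds (the drift term does not contribute). Here b(s) = -exp(4*s/5)/4, so
  b(s)^2 = exp(8*s/5)/16.
Integrating from 0 to t:
  <X>_t = int_0^t (exp(8*s/5)/16) ds = 5*exp(8*t/5)/128 - 5/128.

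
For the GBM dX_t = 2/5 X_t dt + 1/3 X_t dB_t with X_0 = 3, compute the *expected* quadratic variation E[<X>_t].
E[<X>_t] = 45*exp(41*t/45)/41 - 45/41

<X>_t = int_0^t ((1/3) * X_s)^2 ds. Taking expectation inside the integral: E[<X>_t] = (1/3)^2 * int_0^t E[X_s^2] ds. For GBM, E[X_s^2] = x_0^2 * exp((2 mu + sigma^2) s). Integrating:
  E[<X>_t] = (1/3)^2 * 3^2 * (exp((2*(2/5) + (1/3)^2) t) - 1) / (2*(2/5) + (1/3)^2)
           = (1/3)^2 * 3^2 * (exp((41/45) t) - 1) / (41/45) = 45*exp(41*t/45)/41 - 45/41.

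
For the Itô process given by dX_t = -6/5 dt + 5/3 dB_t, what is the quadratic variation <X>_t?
<X>_t = 25*t/9

For an Itô process dX_t = a(t) dt + b(t) dB_t, the quadratic variation is <X>_t = int_0^t b(s)^2 ds (the drift term does not contribute). Here b(s) = 5/3, so
  b(s)^2 = 25/9.
Integrating from 0 to t:
  <X>_t = int_0^t (25/9) ds = 25*t/9.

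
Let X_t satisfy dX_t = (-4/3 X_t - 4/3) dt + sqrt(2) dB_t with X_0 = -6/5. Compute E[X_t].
E[X_t] = -1 - exp(-4*t/3)/5

Taking expectations and using E[dB_t] = 0, the mean m(t) = E[X_t] satisfies the ODE m'(t) = a m(t) + b with m(0) = x_0. With a = -4/3, b = -4/3, x_0 = -6/5, the solution is
  m(t) = x_0 * exp(a t) + (b/a) * (exp(a t) - 1)
       = (-6/5) * exp((-4/3) t) + ((-4/3)/(-4/3)) * (exp((-4/3) t) - 1)
       = -1 - exp(-4*t/3)/5.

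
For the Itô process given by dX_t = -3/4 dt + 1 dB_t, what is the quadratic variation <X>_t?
<X>_t = t

For an Itô process dX_t = a(t) dt + b(t) dB_t, the quadratic variation is <X>_t = int_0^t b(s)^2 ds (the drift term does not contribute). Here b(s) = 1, so
  b(s)^2 = 1.
Integrating from 0 to t:
  <X>_t = int_0^t (1) ds = t.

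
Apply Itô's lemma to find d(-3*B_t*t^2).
d(-3*B_t*t^2) = (-6*B_t*t) dt + (-3*t^2) dB_t

Itô's formula for f(t, x): d f(t, B_t) = (f_t + (1/2) f_xx) dt + f_x dB_t. Compute partials of f(t, x) = -3*t^2*x:
  f_t(t,x)  = -6*t*x
  f_x(t,x)  = -3*t^2
  f_xx(t,x) = 0
Assemble drift = f_t + (1/2) f_xx = -6*t*x and diffusion = f_x = -3*t^2. Substituting x = B_t:
  d(-3*B_t*t^2) = (-6*B_t*t) dt + (-3*t^2) dB_t.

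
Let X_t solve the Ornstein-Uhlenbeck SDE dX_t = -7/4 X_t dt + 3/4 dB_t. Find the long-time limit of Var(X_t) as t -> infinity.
lim Var(X_t) = 9/56

The OU SDE dX = -theta X dt + sigma dB admits the integrating factor exp(theta t): d(exp(theta t) X_t) = sigma exp(theta t) dB_t. Integrating from 0 to t gives X_t = x_0 * exp(-theta t) + sigma * int_0^t exp(-theta (t-s)) dB_s for any initial x_0. The Itô integral has variance (by the Itô isometry) sigma^2 * int_0^t exp(-2 theta (t - s)) ds = sigma^2 * (1 - exp(-2 theta t)) / (2 theta), independent of x_0.
With theta = 7/4, sigma = 3/4:
  Var(X_t) = (3/4)^2 * (1 - exp(-2*7/4 t)) / (2 * 7/4) = 9/56 - 9*exp(-7*t/2)/56.
As t -> infinity, exp(-2*7/4 t) -> 0, so the stationary variance is sigma^2 / (2 theta) = 9/56.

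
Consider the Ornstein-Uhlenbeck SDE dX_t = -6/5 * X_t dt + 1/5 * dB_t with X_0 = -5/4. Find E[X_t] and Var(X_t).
E[X_t] = -5*exp(-6*t/5)/4; Var(X_t) = 1/60 - exp(-12*t/5)/60

The OU SDE dX = -theta X dt + sigma dB admits the integrating factor exp(theta t): d(exp(theta t) X_t) = sigma exp(theta t) dB_t. Integrating from 0 to t:
  X_t = x_0 * exp(-theta t) + sigma * int_0^t exp(-theta (t-s)) dB_s.
The Itô integral has mean 0 and (by the Itô isometry) variance sigma^2 * int_0^t exp(-2 theta (t - s)) ds = sigma^2 * (1 - exp(-2 theta t)) / (2 theta).
With theta = 6/5, sigma = 1/5, x_0 = -5/4:
  E[X_t] = -5/4 * exp(-6/5 t) = -5*exp(-6*t/5)/4
  Var(X_t) = (1/5)^2 * (1 - exp(-2*6/5 t)) / (2 * 6/5) = 1/60 - exp(-12*t/5)/60.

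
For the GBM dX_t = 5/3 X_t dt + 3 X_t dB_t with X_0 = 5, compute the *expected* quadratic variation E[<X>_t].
E[<X>_t] = 675*exp(37*t/3)/37 - 675/37

<X>_t = int_0^t (3 * X_s)^2 ds. Taking expectation inside the integral: E[<X>_t] = 3^2 * int_0^t E[X_s^2] ds. For GBM, E[X_s^2] = x_0^2 * exp((2 mu + sigma^2) s). Integrating:
  E[<X>_t] = 3^2 * 5^2 * (exp((2*(5/3) + 3^2) t) - 1) / (2*(5/3) + 3^2)
           = 3^2 * 5^2 * (exp((37/3) t) - 1) / (37/3) = 675*exp(37*t/3)/37 - 675/37.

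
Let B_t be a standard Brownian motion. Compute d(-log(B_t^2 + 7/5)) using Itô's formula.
d(-log(B_t^2 + 7/5)) = (5*(5*B_t^2 - 7)/(5*B_t^2 + 7)^2) dt + (-10*B_t/(5*B_t^2 + 7)) dB_t

Itô's formula for f(B_t) gives d f(B_t) = f'(B_t) dB_t + (1/2) f''(B_t) dt. Compute derivatives of f(x) = -log(x^2 + 7/5):
  f'(x)  = -10*x/(5*x^2 + 7)
  f''(x) = 10*(5*x^2 - 7)/(5*x^2 + 7)^2
Substitute x = B_t and multiply the f'' term by 1/2:
  drift     = (1/2) * (10*(5*x^2 - 7)/(5*x^2 + 7)^2) evaluated at B_t = 5*(5*B_t^2 - 7)/(5*B_t^2 + 7)^2
  diffusion = (-10*x/(5*x^2 + 7)) evaluated at B_t = -10*B_t/(5*B_t^2 + 7)
Therefore d(-log(B_t^2 + 7/5)) = (5*(5*B_t^2 - 7)/(5*B_t^2 + 7)^2) dt + (-10*B_t/(5*B_t^2 + 7)) dB_t.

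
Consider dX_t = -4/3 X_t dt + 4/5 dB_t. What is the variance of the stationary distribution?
lim Var(X_t) = 6/25

The OU SDE dX = -theta X dt + sigma dB admits the integrating factor exp(theta t): d(exp(theta t) X_t) = sigma exp(theta t) dB_t. Integrating from 0 to t gives X_t = x_0 * exp(-theta t) + sigma * int_0^t exp(-theta (t-s)) dB_s for any initial x_0. The Itô integral has variance (by the Itô isometry) sigma^2 * int_0^t exp(-2 theta (t - s)) ds = sigma^2 * (1 - exp(-2 theta t)) / (2 theta), independent of x_0.
With theta = 4/3, sigma = 4/5:
  Var(X_t) = (4/5)^2 * (1 - exp(-2*4/3 t)) / (2 * 4/3) = 6/25 - 6*exp(-8*t/3)/25.
As t -> infinity, exp(-2*4/3 t) -> 0, so the stationary variance is sigma^2 / (2 theta) = 6/25.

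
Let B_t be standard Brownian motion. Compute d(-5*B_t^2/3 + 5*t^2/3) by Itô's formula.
d(-5*B_t^2/3 + 5*t^2/3) = (10*t/3 - 5/3) dt + (-10*B_t/3) dB_t

Itô's formula for f(t, x): d f(t, B_t) = (f_t + (1/2) f_xx) dt + f_x dB_t. Compute partials of f(t, x) = 5*t^2/3 - 5*x^2/3:
  f_t(t,x)  = 10*t/3
  f_x(t,x)  = -10*x/3
  f_xx(t,x) = -10/3
Assemble drift = f_t + (1/2) f_xx = 10*t/3 - 5/3 and diffusion = f_x = -10*x/3. Substituting x = B_t:
  d(-5*B_t^2/3 + 5*t^2/3) = (10*t/3 - 5/3) dt + (-10*B_t/3) dB_t.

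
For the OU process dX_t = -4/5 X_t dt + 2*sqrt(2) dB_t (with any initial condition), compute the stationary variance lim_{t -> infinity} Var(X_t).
lim Var(X_t) = 5

The OU SDE dX = -theta X dt + sigma dB admits the integrating factor exp(theta t): d(exp(theta t) X_t) = sigma exp(theta t) dB_t. Integrating from 0 to t gives X_t = x_0 * exp(-theta t) + sigma * int_0^t exp(-theta (t-s)) dB_s for any initial x_0. The Itô integral has variance (by the Itô isometry) sigma^2 * int_0^t exp(-2 theta (t - s)) ds = sigma^2 * (1 - exp(-2 theta t)) / (2 theta), independent of x_0.
With theta = 4/5, sigma = 2*sqrt(2):
  Var(X_t) = (2*sqrt(2))^2 * (1 - exp(-2*4/5 t)) / (2 * 4/5) = 5 - 5*exp(-8*t/5).
As t -> infinity, exp(-2*4/5 t) -> 0, so the stationary variance is sigma^2 / (2 theta) = 5.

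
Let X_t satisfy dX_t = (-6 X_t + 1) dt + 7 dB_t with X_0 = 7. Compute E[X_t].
E[X_t] = 1/6 + 41*exp(-6*t)/6

Taking expectations and using E[dB_t] = 0, the mean m(t) = E[X_t] satisfies the ODE m'(t) = a m(t) + b with m(0) = x_0. With a = -6, b = 1, x_0 = 7, the solution is
  m(t) = x_0 * exp(a t) + (b/a) * (exp(a t) - 1)
       = 7 * exp((-6) t) + (1/(-6)) * (exp((-6) t) - 1)
       = 1/6 + 41*exp(-6*t)/6.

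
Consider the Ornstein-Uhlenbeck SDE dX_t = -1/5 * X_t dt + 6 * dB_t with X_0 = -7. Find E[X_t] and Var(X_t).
E[X_t] = -7*exp(-t/5); Var(X_t) = 90 - 90*exp(-2*t/5)

The OU SDE dX = -theta X dt + sigma dB admits the integrating factor exp(theta t): d(exp(theta t) X_t) = sigma exp(theta t) dB_t. Integrating from 0 to t:
  X_t = x_0 * exp(-theta t) + sigma * int_0^t exp(-theta (t-s)) dB_s.
The Itô integral has mean 0 and (by the Itô isometry) variance sigma^2 * int_0^t exp(-2 theta (t - s)) ds = sigma^2 * (1 - exp(-2 theta t)) / (2 theta).
With theta = 1/5, sigma = 6, x_0 = -7:
  E[X_t] = -7 * exp(-1/5 t) = -7*exp(-t/5)
  Var(X_t) = (6)^2 * (1 - exp(-2*1/5 t)) / (2 * 1/5) = 90 - 90*exp(-2*t/5).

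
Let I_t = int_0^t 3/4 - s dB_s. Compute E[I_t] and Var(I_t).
E[I_t] = 0; Var(I_t) = t*(16*t^2 - 36*t + 27)/48

The Itô integral of a deterministic integrand f(s) has mean 0 because each increment f(s) * (B_{s+ds} - B_s) has mean 0. By the Itô isometry:
  Var( int_0^t f(s) dB_s ) = E[ (int_0^t f(s) dB_s)^2 ] = int_0^t f(s)^2 ds.
Here f(s) = 3/4 - s, so f(s)^2 = (4*s - 3)^2/16. Integrate:
  int_0^t ((4*s - 3)^2/16) ds = t*(16*t^2 - 36*t + 27)/48.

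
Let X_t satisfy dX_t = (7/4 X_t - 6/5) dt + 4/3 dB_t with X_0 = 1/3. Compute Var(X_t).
Var(X_t) = 32*exp(7*t/2)/63 - 32/63

The variance V(t) = Var(X_t) satisfies V'(t) = 2 a V(t) + c^2 with V(0) = 0 (drift coefficient is linear in X, diffusion is constant). With a = 7/4, c = 4/3, the solution is
  V(t) = (c^2 / (2 a)) * (exp(2 a t) - 1)
       = ((4/3)^2 / (2*(7/4))) * (exp((7/2) t) - 1)
       = 32*exp(7*t/2)/63 - 32/63.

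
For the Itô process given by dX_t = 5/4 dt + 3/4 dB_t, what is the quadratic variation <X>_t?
<X>_t = 9*t/16

For an Itô process dX_t = a(t) dt + b(t) dB_t, the quadratic variation is <X>_t = int_0^t b(s)^2 ds (the drift term does not contribute). Here b(s) = 3/4, so
  b(s)^2 = 9/16.
Integrating from 0 to t:
  <X>_t = int_0^t (9/16) ds = 9*t/16.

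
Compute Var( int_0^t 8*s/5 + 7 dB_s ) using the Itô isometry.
Var = t*(64*t^2 + 840*t + 3675)/75

The Itô integral of a deterministic integrand f(s) has mean 0 because each increment f(s) * (B_{s+ds} - B_s) has mean 0. By the Itô isometry:
  Var( int_0^t f(s) dB_s ) = E[ (int_0^t f(s) dB_s)^2 ] = int_0^t f(s)^2 ds.
Here f(s) = 8*s/5 + 7, so f(s)^2 = (8*s + 35)^2/25. Integrate:
  int_0^t ((8*s + 35)^2/25) ds = t*(64*t^2 + 840*t + 3675)/75.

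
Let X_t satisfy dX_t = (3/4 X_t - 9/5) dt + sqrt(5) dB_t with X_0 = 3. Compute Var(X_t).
Var(X_t) = 10*exp(3*t/2)/3 - 10/3

The variance V(t) = Var(X_t) satisfies V'(t) = 2 a V(t) + c^2 with V(0) = 0 (drift coefficient is linear in X, diffusion is constant). With a = 3/4, c = sqrt(5), the solution is
  V(t) = (c^2 / (2 a)) * (exp(2 a t) - 1)
       = (sqrt(5)^2 / (2*(3/4))) * (exp((3/2) t) - 1)
       = 10*exp(3*t/2)/3 - 10/3.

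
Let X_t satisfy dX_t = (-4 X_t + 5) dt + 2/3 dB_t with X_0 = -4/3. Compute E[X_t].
E[X_t] = 5/4 - 31*exp(-4*t)/12

Taking expectations and using E[dB_t] = 0, the mean m(t) = E[X_t] satisfies the ODE m'(t) = a m(t) + b with m(0) = x_0. With a = -4, b = 5, x_0 = -4/3, the solution is
  m(t) = x_0 * exp(a t) + (b/a) * (exp(a t) - 1)
       = (-4/3) * exp((-4) t) + (5/(-4)) * (exp((-4) t) - 1)
       = 5/4 - 31*exp(-4*t)/12.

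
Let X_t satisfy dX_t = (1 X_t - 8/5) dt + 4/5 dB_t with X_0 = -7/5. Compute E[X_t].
E[X_t] = 8/5 - 3*exp(t)

Taking expectations and using E[dB_t] = 0, the mean m(t) = E[X_t] satisfies the ODE m'(t) = a m(t) + b with m(0) = x_0. With a = 1, b = -8/5, x_0 = -7/5, the solution is
  m(t) = x_0 * exp(a t) + (b/a) * (exp(a t) - 1)
       = (-7/5) * exp(1 t) + ((-8/5)/1) * (exp(1 t) - 1)
       = 8/5 - 3*exp(t).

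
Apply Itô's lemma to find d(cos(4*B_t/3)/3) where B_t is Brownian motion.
d(cos(4*B_t/3)/3) = (-8*cos(4*B_t/3)/27) dt + (-4*sin(4*B_t/3)/9) dB_t

Itô's formula for f(B_t) gives d f(B_t) = f'(B_t) dB_t + (1/2) f''(B_t) dt. Compute derivatives of f(x) = cos(4*x/3)/3:
  f'(x)  = -4*sin(4*x/3)/9
  f''(x) = -16*cos(4*x/3)/27
Substitute x = B_t and multiply the f'' term by 1/2:
  drift     = (1/2) * (-16*cos(4*x/3)/27) evaluated at B_t = -8*cos(4*B_t/3)/27
  diffusion = (-4*sin(4*x/3)/9) evaluated at B_t = -4*sin(4*B_t/3)/9
Therefore d(cos(4*B_t/3)/3) = (-8*cos(4*B_t/3)/27) dt + (-4*sin(4*B_t/3)/9) dB_t.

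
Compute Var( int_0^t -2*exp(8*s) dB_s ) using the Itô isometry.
Var = exp(16*t)/4 - 1/4

The Itô integral of a deterministic integrand f(s) has mean 0 because each increment f(s) * (B_{s+ds} - B_s) has mean 0. By the Itô isometry:
  Var( int_0^t f(s) dB_s ) = E[ (int_0^t f(s) dB_s)^2 ] = int_0^t f(s)^2 ds.
Here f(s) = -2*exp(8*s), so f(s)^2 = 4*exp(16*s). Integrate:
  int_0^t (4*exp(16*s)) ds = exp(16*t)/4 - 1/4.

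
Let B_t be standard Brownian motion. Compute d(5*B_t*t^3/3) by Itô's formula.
d(5*B_t*t^3/3) = (5*B_t*t^2) dt + (5*t^3/3) dB_t

Itô's formula for f(t, x): d f(t, B_t) = (f_t + (1/2) f_xx) dt + f_x dB_t. Compute partials of f(t, x) = 5*t^3*x/3:
  f_t(t,x)  = 5*t^2*x
  f_x(t,x)  = 5*t^3/3
  f_xx(t,x) = 0
Assemble drift = f_t + (1/2) f_xx = 5*t^2*x and diffusion = f_x = 5*t^3/3. Substituting x = B_t:
  d(5*B_t*t^3/3) = (5*B_t*t^2) dt + (5*t^3/3) dB_t.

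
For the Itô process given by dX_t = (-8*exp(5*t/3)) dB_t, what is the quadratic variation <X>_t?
<X>_t = 96*exp(10*t/3)/5 - 96/5

For an Itô process dX_t = a(t) dt + b(t) dB_t, the quadratic variation is <X>_t = int_0^t b(s)^2 ds (the drift term does not contribute). Here b(s) = -8*exp(5*s/3), so
  b(s)^2 = 64*exp(10*s/3).
Integrating from 0 to t:
  <X>_t = int_0^t (64*exp(10*s/3)) ds = 96*exp(10*t/3)/5 - 96/5.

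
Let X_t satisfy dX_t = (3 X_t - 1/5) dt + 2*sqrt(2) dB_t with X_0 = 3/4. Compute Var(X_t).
Var(X_t) = 4*exp(6*t)/3 - 4/3

The variance V(t) = Var(X_t) satisfies V'(t) = 2 a V(t) + c^2 with V(0) = 0 (drift coefficient is linear in X, diffusion is constant). With a = 3, c = 2*sqrt(2), the solution is
  V(t) = (c^2 / (2 a)) * (exp(2 a t) - 1)
       = ((2*sqrt(2))^2 / (2*3)) * (exp(6 t) - 1)
       = 4*exp(6*t)/3 - 4/3.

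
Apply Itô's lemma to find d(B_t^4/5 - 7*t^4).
d(B_t^4/5 - 7*t^4) = (6*B_t^2/5 - 28*t^3) dt + (4*B_t^3/5) dB_t

Itô's formula for f(t, x): d f(t, B_t) = (f_t + (1/2) f_xx) dt + f_x dB_t. Compute partials of f(t, x) = -7*t^4 + x^4/5:
  f_t(t,x)  = -28*t^3
  f_x(t,x)  = 4*x^3/5
  f_xx(t,x) = 12*x^2/5
Assemble drift = f_t + (1/2) f_xx = -28*t^3 + 6*x^2/5 and diffusion = f_x = 4*x^3/5. Substituting x = B_t:
  d(B_t^4/5 - 7*t^4) = (6*B_t^2/5 - 28*t^3) dt + (4*B_t^3/5) dB_t.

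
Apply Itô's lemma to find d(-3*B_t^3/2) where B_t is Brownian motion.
d(-3*B_t^3/2) = (-9*B_t/2) dt + (-9*B_t^2/2) dB_t

Itô's formula for f(B_t) gives d f(B_t) = f'(B_t) dB_t + (1/2) f''(B_t) dt. Compute derivatives of f(x) = -3*x^3/2:
  f'(x)  = -9*x^2/2
  f''(x) = -9*x
Substitute x = B_t and multiply the f'' term by 1/2:
  drift     = (1/2) * (-9*x) evaluated at B_t = -9*B_t/2
  diffusion = (-9*x^2/2) evaluated at B_t = -9*B_t^2/2
Therefore d(-3*B_t^3/2) = (-9*B_t/2) dt + (-9*B_t^2/2) dB_t.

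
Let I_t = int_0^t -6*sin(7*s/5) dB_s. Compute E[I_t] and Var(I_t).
E[I_t] = 0; Var(I_t) = 18*t - 45*sin(14*t/5)/7

The Itô integral of a deterministic integrand f(s) has mean 0 because each increment f(s) * (B_{s+ds} - B_s) has mean 0. By the Itô isometry:
  Var( int_0^t f(s) dB_s ) = E[ (int_0^t f(s) dB_s)^2 ] = int_0^t f(s)^2 ds.
Here f(s) = -6*sin(7*s/5), so f(s)^2 = 36*sin(7*s/5)^2. Integrate:
  int_0^t (36*sin(7*s/5)^2) ds = 18*t - 45*sin(14*t/5)/7.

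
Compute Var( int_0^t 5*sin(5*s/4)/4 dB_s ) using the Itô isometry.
Var = 25*t/32 - 5*sin(5*t/2)/16

The Itô integral of a deterministic integrand f(s) has mean 0 because each increment f(s) * (B_{s+ds} - B_s) has mean 0. By the Itô isometry:
  Var( int_0^t f(s) dB_s ) = E[ (int_0^t f(s) dB_s)^2 ] = int_0^t f(s)^2 ds.
Here f(s) = 5*sin(5*s/4)/4, so f(s)^2 = 25*sin(5*s/4)^2/16. Integrate:
  int_0^t (25*sin(5*s/4)^2/16) ds = 25*t/32 - 5*sin(5*t/2)/16.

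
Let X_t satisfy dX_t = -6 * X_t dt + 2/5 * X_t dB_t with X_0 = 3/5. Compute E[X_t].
E[X_t] = 3*exp(-6*t)/5

For GBM dX = mu X dt + sigma X dB with X_0 = x_0, apply Itô to Y = log X: dY = (mu - sigma^2/2) dt + sigma dB, so Y_t = log(x_0) + (mu - sigma^2/2) t + sigma B_t and hence X_t = x_0 * exp((mu - sigma^2/2) t + sigma B_t).
With mu = -6, sigma = 2/5, x_0 = 3/5, this gives:
  X_t = 3/5 * exp((-152/25) * t + (2/5) * B_t).
Since sigma*B_t ~ Normal(0, sigma^2 t), E[exp(sigma*B_t)] = exp(sigma^2 t / 2); so E[X_t] = x_0 * exp((mu - sigma^2/2) t) * exp(sigma^2 t / 2) = x_0 * exp(mu t) = 3*exp(-6*t)/5.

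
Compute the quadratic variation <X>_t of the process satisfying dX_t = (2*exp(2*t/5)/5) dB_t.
<X>_t = exp(4*t/5)/5 - 1/5

For an Itô process dX_t = a(t) dt + b(t) dB_t, the quadratic variation is <X>_t = int_0^t b(s)^2 ds (the drift term does not contribute). Here b(s) = 2*exp(2*s/5)/5, so
  b(s)^2 = 4*exp(4*s/5)/25.
Integrating from 0 to t:
  <X>_t = int_0^t (4*exp(4*s/5)/25) ds = exp(4*t/5)/5 - 1/5.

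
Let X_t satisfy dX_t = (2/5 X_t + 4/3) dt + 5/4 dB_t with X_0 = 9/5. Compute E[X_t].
E[X_t] = 77*exp(2*t/5)/15 - 10/3

Taking expectations and using E[dB_t] = 0, the mean m(t) = E[X_t] satisfies the ODE m'(t) = a m(t) + b with m(0) = x_0. With a = 2/5, b = 4/3, x_0 = 9/5, the solution is
  m(t) = x_0 * exp(a t) + (b/a) * (exp(a t) - 1)
       = (9/5) * exp((2/5) t) + ((4/3)/(2/5)) * (exp((2/5) t) - 1)
       = 77*exp(2*t/5)/15 - 10/3.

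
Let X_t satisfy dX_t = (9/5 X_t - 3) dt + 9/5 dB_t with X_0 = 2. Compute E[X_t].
E[X_t] = exp(9*t/5)/3 + 5/3

Taking expectations and using E[dB_t] = 0, the mean m(t) = E[X_t] satisfies the ODE m'(t) = a m(t) + b with m(0) = x_0. With a = 9/5, b = -3, x_0 = 2, the solution is
  m(t) = x_0 * exp(a t) + (b/a) * (exp(a t) - 1)
       = 2 * exp((9/5) t) + ((-3)/(9/5)) * (exp((9/5) t) - 1)
       = exp(9*t/5)/3 + 5/3.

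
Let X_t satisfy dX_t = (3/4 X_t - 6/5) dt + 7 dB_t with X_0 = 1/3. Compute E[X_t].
E[X_t] = 8/5 - 19*exp(3*t/4)/15

Taking expectations and using E[dB_t] = 0, the mean m(t) = E[X_t] satisfies the ODE m'(t) = a m(t) + b with m(0) = x_0. With a = 3/4, b = -6/5, x_0 = 1/3, the solution is
  m(t) = x_0 * exp(a t) + (b/a) * (exp(a t) - 1)
       = (1/3) * exp((3/4) t) + ((-6/5)/(3/4)) * (exp((3/4) t) - 1)
       = 8/5 - 19*exp(3*t/4)/15.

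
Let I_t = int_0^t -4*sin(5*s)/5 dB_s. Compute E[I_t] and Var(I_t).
E[I_t] = 0; Var(I_t) = 8*t/25 - 4*sin(10*t)/125

The Itô integral of a deterministic integrand f(s) has mean 0 because each increment f(s) * (B_{s+ds} - B_s) has mean 0. By the Itô isometry:
  Var( int_0^t f(s) dB_s ) = E[ (int_0^t f(s) dB_s)^2 ] = int_0^t f(s)^2 ds.
Here f(s) = -4*sin(5*s)/5, so f(s)^2 = 16*sin(5*s)^2/25. Integrate:
  int_0^t (16*sin(5*s)^2/25) ds = 8*t/25 - 4*sin(10*t)/125.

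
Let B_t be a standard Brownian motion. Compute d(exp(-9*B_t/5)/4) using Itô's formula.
d(exp(-9*B_t/5)/4) = (81*exp(-9*B_t/5)/200) dt + (-9*exp(-9*B_t/5)/20) dB_t

Itô's formula for f(B_t) gives d f(B_t) = f'(B_t) dB_t + (1/2) f''(B_t) dt. Compute derivatives of f(x) = exp(-9*x/5)/4:
  f'(x)  = -9*exp(-9*x/5)/20
  f''(x) = 81*exp(-9*x/5)/100
Substitute x = B_t and multiply the f'' term by 1/2:
  drift     = (1/2) * (81*exp(-9*x/5)/100) evaluated at B_t = 81*exp(-9*B_t/5)/200
  diffusion = (-9*exp(-9*x/5)/20) evaluated at B_t = -9*exp(-9*B_t/5)/20
Therefore d(exp(-9*B_t/5)/4) = (81*exp(-9*B_t/5)/200) dt + (-9*exp(-9*B_t/5)/20) dB_t.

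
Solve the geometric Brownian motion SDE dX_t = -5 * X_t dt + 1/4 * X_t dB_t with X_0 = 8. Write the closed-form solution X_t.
X_t = 8 * exp((-161/32) * t + (1/4) * B_t)

For GBM dX = mu X dt + sigma X dB with X_0 = x_0, apply Itô to Y = log X: dY = (mu - sigma^2/2) dt + sigma dB, so Y_t = log(x_0) + (mu - sigma^2/2) t + sigma B_t and hence X_t = x_0 * exp((mu - sigma^2/2) t + sigma B_t).
With mu = -5, sigma = 1/4, x_0 = 8, this gives:
  X_t = 8 * exp((-161/32) * t + (1/4) * B_t).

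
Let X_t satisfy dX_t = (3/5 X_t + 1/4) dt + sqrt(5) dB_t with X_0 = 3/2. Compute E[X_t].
E[X_t] = 23*exp(3*t/5)/12 - 5/12

Taking expectations and using E[dB_t] = 0, the mean m(t) = E[X_t] satisfies the ODE m'(t) = a m(t) + b with m(0) = x_0. With a = 3/5, b = 1/4, x_0 = 3/2, the solution is
  m(t) = x_0 * exp(a t) + (b/a) * (exp(a t) - 1)
       = (3/2) * exp((3/5) t) + ((1/4)/(3/5)) * (exp((3/5) t) - 1)
       = 23*exp(3*t/5)/12 - 5/12.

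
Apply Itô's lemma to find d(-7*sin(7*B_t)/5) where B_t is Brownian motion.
d(-7*sin(7*B_t)/5) = (343*sin(7*B_t)/10) dt + (-49*cos(7*B_t)/5) dB_t

Itô's formula for f(B_t) gives d f(B_t) = f'(B_t) dB_t + (1/2) f''(B_t) dt. Compute derivatives of f(x) = -7*sin(7*x)/5:
  f'(x)  = -49*cos(7*x)/5
  f''(x) = 343*sin(7*x)/5
Substitute x = B_t and multiply the f'' term by 1/2:
  drift     = (1/2) * (343*sin(7*x)/5) evaluated at B_t = 343*sin(7*B_t)/10
  diffusion = (-49*cos(7*x)/5) evaluated at B_t = -49*cos(7*B_t)/5
Therefore d(-7*sin(7*B_t)/5) = (343*sin(7*B_t)/10) dt + (-49*cos(7*B_t)/5) dB_t.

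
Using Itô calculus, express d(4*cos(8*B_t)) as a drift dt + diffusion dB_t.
d(4*cos(8*B_t)) = (-128*cos(8*B_t)) dt + (-32*sin(8*B_t)) dB_t

Itô's formula for f(B_t) gives d f(B_t) = f'(B_t) dB_t + (1/2) f''(B_t) dt. Compute derivatives of f(x) = 4*cos(8*x):
  f'(x)  = -32*sin(8*x)
  f''(x) = -256*cos(8*x)
Substitute x = B_t and multiply the f'' term by 1/2:
  drift     = (1/2) * (-256*cos(8*x)) evaluated at B_t = -128*cos(8*B_t)
  diffusion = (-32*sin(8*x)) evaluated at B_t = -32*sin(8*B_t)
Therefore d(4*cos(8*B_t)) = (-128*cos(8*B_t)) dt + (-32*sin(8*B_t)) dB_t.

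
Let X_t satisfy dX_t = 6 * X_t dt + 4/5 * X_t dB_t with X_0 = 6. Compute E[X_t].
E[X_t] = 6*exp(6*t)

For GBM dX = mu X dt + sigma X dB with X_0 = x_0, apply Itô to Y = log X: dY = (mu - sigma^2/2) dt + sigma dB, so Y_t = log(x_0) + (mu - sigma^2/2) t + sigma B_t and hence X_t = x_0 * exp((mu - sigma^2/2) t + sigma B_t).
With mu = 6, sigma = 4/5, x_0 = 6, this gives:
  X_t = 6 * exp((142/25) * t + (4/5) * B_t).
Since sigma*B_t ~ Normal(0, sigma^2 t), E[exp(sigma*B_t)] = exp(sigma^2 t / 2); so E[X_t] = x_0 * exp((mu - sigma^2/2) t) * exp(sigma^2 t / 2) = x_0 * exp(mu t) = 6*exp(6*t).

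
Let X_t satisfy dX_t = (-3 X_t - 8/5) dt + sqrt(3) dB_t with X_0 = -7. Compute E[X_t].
E[X_t] = -8/15 - 97*exp(-3*t)/15

Taking expectations and using E[dB_t] = 0, the mean m(t) = E[X_t] satisfies the ODE m'(t) = a m(t) + b with m(0) = x_0. With a = -3, b = -8/5, x_0 = -7, the solution is
  m(t) = x_0 * exp(a t) + (b/a) * (exp(a t) - 1)
       = (-7) * exp((-3) t) + ((-8/5)/(-3)) * (exp((-3) t) - 1)
       = -8/15 - 97*exp(-3*t)/15.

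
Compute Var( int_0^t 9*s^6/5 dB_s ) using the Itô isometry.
Var = 81*t^13/325

The Itô integral of a deterministic integrand f(s) has mean 0 because each increment f(s) * (B_{s+ds} - B_s) has mean 0. By the Itô isometry:
  Var( int_0^t f(s) dB_s ) = E[ (int_0^t f(s) dB_s)^2 ] = int_0^t f(s)^2 ds.
Here f(s) = 9*s^6/5, so f(s)^2 = 81*s^12/25. Integrate:
  int_0^t (81*s^12/25) ds = 81*t^13/325.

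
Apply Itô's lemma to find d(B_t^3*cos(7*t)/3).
d(B_t^3*cos(7*t)/3) = (B_t*(-7*B_t^2*sin(7*t)/3 + cos(7*t))) dt + (B_t^2*cos(7*t)) dB_t

Itô's formula for f(t, x): d f(t, B_t) = (f_t + (1/2) f_xx) dt + f_x dB_t. Compute partials of f(t, x) = x^3*cos(7*t)/3:
  f_t(t,x)  = -7*x^3*sin(7*t)/3
  f_x(t,x)  = x^2*cos(7*t)
  f_xx(t,x) = 2*x*cos(7*t)
Assemble drift = f_t + (1/2) f_xx = x*(-7*x^2*sin(7*t)/3 + cos(7*t)) and diffusion = f_x = x^2*cos(7*t). Substituting x = B_t:
  d(B_t^3*cos(7*t)/3) = (B_t*(-7*B_t^2*sin(7*t)/3 + cos(7*t))) dt + (B_t^2*cos(7*t)) dB_t.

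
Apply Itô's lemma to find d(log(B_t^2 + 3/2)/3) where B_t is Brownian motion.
d(log(B_t^2 + 3/2)/3) = (2*(3 - 2*B_t^2)/(3*(2*B_t^2 + 3)^2)) dt + (4*B_t/(3*(2*B_t^2 + 3))) dB_t

Itô's formula for f(B_t) gives d f(B_t) = f'(B_t) dB_t + (1/2) f''(B_t) dt. Compute derivatives of f(x) = log(x^2 + 3/2)/3:
  f'(x)  = 4*x/(3*(2*x^2 + 3))
  f''(x) = 4*(3 - 2*x^2)/(3*(2*x^2 + 3)^2)
Substitute x = B_t and multiply the f'' term by 1/2:
  drift     = (1/2) * (4*(3 - 2*x^2)/(3*(2*x^2 + 3)^2)) evaluated at B_t = 2*(3 - 2*B_t^2)/(3*(2*B_t^2 + 3)^2)
  diffusion = (4*x/(3*(2*x^2 + 3))) evaluated at B_t = 4*B_t/(3*(2*B_t^2 + 3))
Therefore d(log(B_t^2 + 3/2)/3) = (2*(3 - 2*B_t^2)/(3*(2*B_t^2 + 3)^2)) dt + (4*B_t/(3*(2*B_t^2 + 3))) dB_t.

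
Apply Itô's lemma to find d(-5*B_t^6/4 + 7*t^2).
d(-5*B_t^6/4 + 7*t^2) = (-75*B_t^4/4 + 14*t) dt + (-15*B_t^5/2) dB_t

Itô's formula for f(t, x): d f(t, B_t) = (f_t + (1/2) f_xx) dt + f_x dB_t. Compute partials of f(t, x) = 7*t^2 - 5*x^6/4:
  f_t(t,x)  = 14*t
  f_x(t,x)  = -15*x^5/2
  f_xx(t,x) = -75*x^4/2
Assemble drift = f_t + (1/2) f_xx = 14*t - 75*x^4/4 and diffusion = f_x = -15*x^5/2. Substituting x = B_t:
  d(-5*B_t^6/4 + 7*t^2) = (-75*B_t^4/4 + 14*t) dt + (-15*B_t^5/2) dB_t.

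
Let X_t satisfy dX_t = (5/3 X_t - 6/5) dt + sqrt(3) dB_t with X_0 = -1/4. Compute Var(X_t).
Var(X_t) = 9*exp(10*t/3)/10 - 9/10

The variance V(t) = Var(X_t) satisfies V'(t) = 2 a V(t) + c^2 with V(0) = 0 (drift coefficient is linear in X, diffusion is constant). With a = 5/3, c = sqrt(3), the solution is
  V(t) = (c^2 / (2 a)) * (exp(2 a t) - 1)
       = (sqrt(3)^2 / (2*(5/3))) * (exp((10/3) t) - 1)
       = 9*exp(10*t/3)/10 - 9/10.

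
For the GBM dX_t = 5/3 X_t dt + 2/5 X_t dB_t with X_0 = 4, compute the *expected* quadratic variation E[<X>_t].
E[<X>_t] = 96*exp(262*t/75)/131 - 96/131

<X>_t = int_0^t ((2/5) * X_s)^2 ds. Taking expectation inside the integral: E[<X>_t] = (2/5)^2 * int_0^t E[X_s^2] ds. For GBM, E[X_s^2] = x_0^2 * exp((2 mu + sigma^2) s). Integrating:
  E[<X>_t] = (2/5)^2 * 4^2 * (exp((2*(5/3) + (2/5)^2) t) - 1) / (2*(5/3) + (2/5)^2)
           = (2/5)^2 * 4^2 * (exp((262/75) t) - 1) / (262/75) = 96*exp(262*t/75)/131 - 96/131.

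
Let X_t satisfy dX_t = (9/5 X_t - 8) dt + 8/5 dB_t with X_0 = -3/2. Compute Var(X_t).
Var(X_t) = 32*exp(18*t/5)/45 - 32/45

The variance V(t) = Var(X_t) satisfies V'(t) = 2 a V(t) + c^2 with V(0) = 0 (drift coefficient is linear in X, diffusion is constant). With a = 9/5, c = 8/5, the solution is
  V(t) = (c^2 / (2 a)) * (exp(2 a t) - 1)
       = ((8/5)^2 / (2*(9/5))) * (exp((18/5) t) - 1)
       = 32*exp(18*t/5)/45 - 32/45.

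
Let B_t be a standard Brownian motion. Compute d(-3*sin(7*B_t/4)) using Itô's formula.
d(-3*sin(7*B_t/4)) = (147*sin(7*B_t/4)/32) dt + (-21*cos(7*B_t/4)/4) dB_t

Itô's formula for f(B_t) gives d f(B_t) = f'(B_t) dB_t + (1/2) f''(B_t) dt. Compute derivatives of f(x) = -3*sin(7*x/4):
  f'(x)  = -21*cos(7*x/4)/4
  f''(x) = 147*sin(7*x/4)/16
Substitute x = B_t and multiply the f'' term by 1/2:
  drift     = (1/2) * (147*sin(7*x/4)/16) evaluated at B_t = 147*sin(7*B_t/4)/32
  diffusion = (-21*cos(7*x/4)/4) evaluated at B_t = -21*cos(7*B_t/4)/4
Therefore d(-3*sin(7*B_t/4)) = (147*sin(7*B_t/4)/32) dt + (-21*cos(7*B_t/4)/4) dB_t.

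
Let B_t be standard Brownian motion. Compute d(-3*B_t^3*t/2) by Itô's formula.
d(-3*B_t^3*t/2) = (3*B_t*(-B_t^2 - 3*t)/2) dt + (-9*B_t^2*t/2) dB_t

Itô's formula for f(t, x): d f(t, B_t) = (f_t + (1/2) f_xx) dt + f_x dB_t. Compute partials of f(t, x) = -3*t*x^3/2:
  f_t(t,x)  = -3*x^3/2
  f_x(t,x)  = -9*t*x^2/2
  f_xx(t,x) = -9*t*x
Assemble drift = f_t + (1/2) f_xx = 3*x*(-3*t - x^2)/2 and diffusion = f_x = -9*t*x^2/2. Substituting x = B_t:
  d(-3*B_t^3*t/2) = (3*B_t*(-B_t^2 - 3*t)/2) dt + (-9*B_t^2*t/2) dB_t.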